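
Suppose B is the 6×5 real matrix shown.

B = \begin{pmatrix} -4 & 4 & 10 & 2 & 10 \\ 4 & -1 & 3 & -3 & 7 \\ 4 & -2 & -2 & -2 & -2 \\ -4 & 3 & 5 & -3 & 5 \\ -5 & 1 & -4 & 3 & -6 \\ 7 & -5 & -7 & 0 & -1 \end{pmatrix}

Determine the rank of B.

4

Row reduce to echelon form.
R2 ← R2 + R1: [0, 3, 13, -1, 17]
R3 ← R3 + R1: [0, 2, 8, 0, 8]
R4 ← R4 − R1: [0, -1, -5, -5, -5]
R5 ← R5 − (5/4)·R1: [0, -4, -33/2, 1/2, -37/2]
R6 ← R6 + (7/4)·R1: [0, 2, 21/2, 7/2, 33/2]
R3 ← R3 − (2/3)·R2: [0, 0, -2/3, 2/3, -10/3]
R4 ← R4 + (1/3)·R2: [0, 0, -2/3, -16/3, 2/3]
R5 ← R5 + (4/3)·R2: [0, 0, 5/6, -5/6, 25/6]
R6 ← R6 − (2/3)·R2: [0, 0, 11/6, 25/6, 31/6]
R4 ← R4 − R3: [0, 0, 0, -6, 4]
R5 ← R5 + (5/4)·R3: [0, 0, 0, 0, 0]
R6 ← R6 + (11/4)·R3: [0, 0, 0, 6, -4]
R6 ← R6 + R4: [0, 0, 0, 0, 0]
Echelon form has 4 nonzero rows, so rank(B) = 4.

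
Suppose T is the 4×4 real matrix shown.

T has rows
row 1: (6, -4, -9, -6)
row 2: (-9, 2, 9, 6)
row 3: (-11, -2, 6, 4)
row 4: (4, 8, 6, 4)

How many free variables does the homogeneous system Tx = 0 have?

Row reduce to echelon form.
R2 ← R2 + (3/2)·R1: [0, -4, -9/2, -3]
R3 ← R3 + (11/6)·R1: [0, -28/3, -21/2, -7]
R4 ← R4 − (2/3)·R1: [0, 32/3, 12, 8]
R3 ← R3 − (7/3)·R2: [0, 0, 0, 0]
R4 ← R4 + (8/3)·R2: [0, 0, 0, 0]
2 nonzero rows, so rank(T) = 2.
T has 4 columns; by rank–nullity, nullity = 4 − 2 = 2.

2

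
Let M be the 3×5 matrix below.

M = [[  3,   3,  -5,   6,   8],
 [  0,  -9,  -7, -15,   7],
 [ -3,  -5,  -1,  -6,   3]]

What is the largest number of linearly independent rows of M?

3

Row reduce to echelon form.
R3 ← R3 + R1: [0, -2, -6, 0, 11]
R3 ← R3 − (2/9)·R2: [0, 0, -40/9, 10/3, 85/9]
Echelon form has 3 nonzero rows, so rank(M) = 3.
The rank gives the maximum number of linearly independent rows: 3.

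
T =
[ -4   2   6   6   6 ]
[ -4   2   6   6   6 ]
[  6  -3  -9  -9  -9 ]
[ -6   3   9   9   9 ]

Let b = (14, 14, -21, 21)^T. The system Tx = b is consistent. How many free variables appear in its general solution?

4

Row reduce the augmented matrix [T | b].
R2 ← R2 − R1: [0, 0, 0, 0, 0, 0]
R3 ← R3 + (3/2)·R1: [0, 0, 0, 0, 0, 0]
R4 ← R4 − (3/2)·R1: [0, 0, 0, 0, 0, 0]
The echelon form has 1 nonzero rows, and every pivot lies in the first 5 columns, so rank(T) = rank([T|b]) = 1.
The system is consistent.
Free variables = (unknowns) − (rank) = 5 − 1 = 4.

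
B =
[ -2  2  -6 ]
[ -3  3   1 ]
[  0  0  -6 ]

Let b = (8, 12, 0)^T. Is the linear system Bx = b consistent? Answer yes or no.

yes

Row reduce the augmented matrix [B | b].
R2 ← R2 − (3/2)·R1: [0, 0, 10, 0]
R3 ← R3 + (3/5)·R2: [0, 0, 0, 0]
The echelon form has 2 nonzero rows, and every pivot lies in the first 3 columns, so rank(B) = rank([B|b]) = 2.
The system is consistent.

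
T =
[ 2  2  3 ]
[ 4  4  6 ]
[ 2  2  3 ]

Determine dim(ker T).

Row reduce to echelon form.
R2 ← R2 − (2)·R1: [0, 0, 0]
R3 ← R3 − R1: [0, 0, 0]
1 nonzero row, so rank(T) = 1.
T has 3 columns; by rank–nullity, nullity = 3 − 1 = 2.

2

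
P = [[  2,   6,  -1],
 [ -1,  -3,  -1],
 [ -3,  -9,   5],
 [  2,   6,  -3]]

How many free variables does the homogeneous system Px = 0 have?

1

Row reduce to echelon form.
R2 ← R2 + (1/2)·R1: [0, 0, -3/2]
R3 ← R3 + (3/2)·R1: [0, 0, 7/2]
R4 ← R4 − R1: [0, 0, -2]
R3 ← R3 + (7/3)·R2: [0, 0, 0]
R4 ← R4 − (4/3)·R2: [0, 0, 0]
2 nonzero rows, so rank(P) = 2.
P has 3 columns; by rank–nullity, nullity = 3 − 2 = 1.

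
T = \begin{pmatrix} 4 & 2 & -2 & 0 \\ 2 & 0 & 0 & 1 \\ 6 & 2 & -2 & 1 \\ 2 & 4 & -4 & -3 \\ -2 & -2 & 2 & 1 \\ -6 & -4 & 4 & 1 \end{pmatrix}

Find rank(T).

Row reduce to echelon form.
R2 ← R2 − (1/2)·R1: [0, -1, 1, 1]
R3 ← R3 − (3/2)·R1: [0, -1, 1, 1]
R4 ← R4 − (1/2)·R1: [0, 3, -3, -3]
R5 ← R5 + (1/2)·R1: [0, -1, 1, 1]
R6 ← R6 + (3/2)·R1: [0, -1, 1, 1]
R3 ← R3 − R2: [0, 0, 0, 0]
R4 ← R4 + (3)·R2: [0, 0, 0, 0]
R5 ← R5 − R2: [0, 0, 0, 0]
R6 ← R6 − R2: [0, 0, 0, 0]
Echelon form has 2 nonzero rows, so rank(T) = 2.

2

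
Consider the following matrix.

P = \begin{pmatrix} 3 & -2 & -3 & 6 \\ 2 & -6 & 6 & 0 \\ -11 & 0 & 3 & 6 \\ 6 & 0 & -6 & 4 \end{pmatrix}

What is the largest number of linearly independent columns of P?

3

Row reduce to echelon form.
R2 ← R2 − (2/3)·R1: [0, -14/3, 8, -4]
R3 ← R3 + (11/3)·R1: [0, -22/3, -8, 28]
R4 ← R4 − (2)·R1: [0, 4, 0, -8]
R3 ← R3 − (11/7)·R2: [0, 0, -144/7, 240/7]
R4 ← R4 + (6/7)·R2: [0, 0, 48/7, -80/7]
R4 ← R4 + (1/3)·R3: [0, 0, 0, 0]
Echelon form has 3 nonzero rows, so rank(P) = 3.
The rank gives the maximum number of linearly independent columns: 3.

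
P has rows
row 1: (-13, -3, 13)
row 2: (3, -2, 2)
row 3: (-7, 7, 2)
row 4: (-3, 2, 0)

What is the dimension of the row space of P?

Row reduce to echelon form.
R2 ← R2 + (3/13)·R1: [0, -35/13, 5]
R3 ← R3 − (7/13)·R1: [0, 112/13, -5]
R4 ← R4 − (3/13)·R1: [0, 35/13, -3]
R3 ← R3 + (16/5)·R2: [0, 0, 11]
R4 ← R4 + R2: [0, 0, 2]
R4 ← R4 − (2/11)·R3: [0, 0, 0]
Echelon form has 3 nonzero rows, so rank(P) = 3.
The row space has dimension equal to the rank: 3.

3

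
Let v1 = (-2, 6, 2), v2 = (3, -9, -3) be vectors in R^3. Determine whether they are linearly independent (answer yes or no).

no

Form the matrix with these vectors as rows and row reduce.
R2 ← R2 + (3/2)·R1: [0, 0, 0]
1 nonzero row, so the 2 vectors span a space of dimension 1.
Since 1 < 2, the vectors are linearly dependent.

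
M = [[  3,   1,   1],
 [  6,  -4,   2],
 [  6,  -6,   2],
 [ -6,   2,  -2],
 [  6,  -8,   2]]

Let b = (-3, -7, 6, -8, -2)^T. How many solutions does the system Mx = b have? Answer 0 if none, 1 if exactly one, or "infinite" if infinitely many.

0

Row reduce the augmented matrix [M | b].
R2 ← R2 − (2)·R1: [0, -6, 0, -1]
R3 ← R3 − (2)·R1: [0, -8, 0, 12]
R4 ← R4 + (2)·R1: [0, 4, 0, -14]
R5 ← R5 − (2)·R1: [0, -10, 0, 4]
R3 ← R3 − (4/3)·R2: [0, 0, 0, 40/3]
R4 ← R4 + (2/3)·R2: [0, 0, 0, -44/3]
R5 ← R5 − (5/3)·R2: [0, 0, 0, 17/3]
R4 ← R4 + (11/10)·R3: [0, 0, 0, 0]
R5 ← R5 − (17/40)·R3: [0, 0, 0, 0]
The echelon form has 3 nonzero rows; the last pivot sits in the augmented column, so rank(M) = 2 but rank([M|b]) = 3.
Since the ranks differ, the system is inconsistent.
It has no solutions.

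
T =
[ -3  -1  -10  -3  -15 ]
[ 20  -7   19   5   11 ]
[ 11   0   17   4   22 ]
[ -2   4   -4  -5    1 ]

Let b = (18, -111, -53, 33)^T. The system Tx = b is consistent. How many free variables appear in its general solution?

1

Row reduce the augmented matrix [T | b].
R2 ← R2 + (20/3)·R1: [0, -41/3, -143/3, -15, -89, 9]
R3 ← R3 + (11/3)·R1: [0, -11/3, -59/3, -7, -33, 13]
R4 ← R4 − (2/3)·R1: [0, 14/3, 8/3, -3, 11, 21]
R3 ← R3 − (11/41)·R2: [0, 0, -282/41, -122/41, -374/41, 434/41]
R4 ← R4 + (14/41)·R2: [0, 0, -558/41, -333/41, -795/41, 987/41]
R4 ← R4 − (93/47)·R3: [0, 0, 0, -105/47, -63/47, 147/47]
The echelon form has 4 nonzero rows, and every pivot lies in the first 5 columns, so rank(T) = rank([T|b]) = 4.
The system is consistent.
Free variables = (unknowns) − (rank) = 5 − 4 = 1.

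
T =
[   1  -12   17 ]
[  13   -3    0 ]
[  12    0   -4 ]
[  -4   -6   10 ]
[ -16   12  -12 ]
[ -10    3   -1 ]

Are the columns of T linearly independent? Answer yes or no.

no

Row reduce T to echelon form.
R2 ← R2 − (13)·R1: [0, 153, -221]
R3 ← R3 − (12)·R1: [0, 144, -208]
R4 ← R4 + (4)·R1: [0, -54, 78]
R5 ← R5 + (16)·R1: [0, -180, 260]
R6 ← R6 + (10)·R1: [0, -117, 169]
R3 ← R3 − (16/17)·R2: [0, 0, 0]
R4 ← R4 + (6/17)·R2: [0, 0, 0]
R5 ← R5 + (20/17)·R2: [0, 0, 0]
R6 ← R6 + (13/17)·R2: [0, 0, 0]
2 pivots among 3 columns.
Only 2 < 3 pivot columns, so the columns are linearly dependent.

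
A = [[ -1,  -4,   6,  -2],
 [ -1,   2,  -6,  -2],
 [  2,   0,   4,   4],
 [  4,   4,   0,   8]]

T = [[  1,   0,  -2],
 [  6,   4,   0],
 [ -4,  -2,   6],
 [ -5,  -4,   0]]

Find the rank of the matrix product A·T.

2

First compute AT:
[[-39, -20,  38],
 [ 45,  28, -34],
 [-34, -24,  20],
 [-12, -16,  -8]]
Now row reduce the product.
R2 ← R2 + (15/13)·R1: [0, 64/13, 128/13]
R3 ← R3 − (34/39)·R1: [0, -256/39, -512/39]
R4 ← R4 − (4/13)·R1: [0, -128/13, -256/13]
R3 ← R3 + (4/3)·R2: [0, 0, 0]
R4 ← R4 + (2)·R2: [0, 0, 0]
2 nonzero rows, so rank(AT) = 2.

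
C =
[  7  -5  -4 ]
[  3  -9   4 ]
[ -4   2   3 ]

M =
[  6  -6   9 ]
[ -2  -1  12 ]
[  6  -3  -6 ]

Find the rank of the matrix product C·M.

2

First compute CM:
[[ 28, -25,  27],
 [ 60, -21, -105],
 [-10,  13, -30]]
Now row reduce the product.
R2 ← R2 − (15/7)·R1: [0, 228/7, -1140/7]
R3 ← R3 + (5/14)·R1: [0, 57/14, -285/14]
R3 ← R3 − (1/8)·R2: [0, 0, 0]
2 nonzero rows, so rank(CM) = 2.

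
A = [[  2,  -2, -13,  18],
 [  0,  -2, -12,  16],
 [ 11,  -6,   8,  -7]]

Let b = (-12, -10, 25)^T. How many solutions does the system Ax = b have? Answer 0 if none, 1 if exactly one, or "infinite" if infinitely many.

Row reduce the augmented matrix [A | b].
R3 ← R3 − (11/2)·R1: [0, 5, 159/2, -106, 91]
R3 ← R3 + (5/2)·R2: [0, 0, 99/2, -66, 66]
The echelon form has 3 nonzero rows, and every pivot lies in the first 4 columns, so rank(A) = rank([A|b]) = 3.
The system is consistent.
rank = 3 < 4 unknowns, so there are infinitely many solutions.

infinite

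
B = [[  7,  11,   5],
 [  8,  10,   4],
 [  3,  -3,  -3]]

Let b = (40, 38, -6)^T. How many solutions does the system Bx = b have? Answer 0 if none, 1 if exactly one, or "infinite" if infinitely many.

infinite

Row reduce the augmented matrix [B | b].
R2 ← R2 − (8/7)·R1: [0, -18/7, -12/7, -54/7]
R3 ← R3 − (3/7)·R1: [0, -54/7, -36/7, -162/7]
R3 ← R3 − (3)·R2: [0, 0, 0, 0]
The echelon form has 2 nonzero rows, and every pivot lies in the first 3 columns, so rank(B) = rank([B|b]) = 2.
The system is consistent.
rank = 2 < 3 unknowns, so there are infinitely many solutions.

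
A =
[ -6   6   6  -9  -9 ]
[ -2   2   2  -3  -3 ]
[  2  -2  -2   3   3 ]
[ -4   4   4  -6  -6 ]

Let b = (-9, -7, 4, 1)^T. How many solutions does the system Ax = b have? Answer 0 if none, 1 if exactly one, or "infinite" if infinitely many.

0

Row reduce the augmented matrix [A | b].
R2 ← R2 − (1/3)·R1: [0, 0, 0, 0, 0, -4]
R3 ← R3 + (1/3)·R1: [0, 0, 0, 0, 0, 1]
R4 ← R4 − (2/3)·R1: [0, 0, 0, 0, 0, 7]
R3 ← R3 + (1/4)·R2: [0, 0, 0, 0, 0, 0]
R4 ← R4 + (7/4)·R2: [0, 0, 0, 0, 0, 0]
The echelon form has 2 nonzero rows; the last pivot sits in the augmented column, so rank(A) = 1 but rank([A|b]) = 2.
Since the ranks differ, the system is inconsistent.
It has no solutions.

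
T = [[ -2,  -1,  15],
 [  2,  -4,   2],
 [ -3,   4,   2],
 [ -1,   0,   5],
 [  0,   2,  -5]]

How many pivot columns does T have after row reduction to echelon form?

3

Row reduce to echelon form.
R2 ← R2 + R1: [0, -5, 17]
R3 ← R3 − (3/2)·R1: [0, 11/2, -41/2]
R4 ← R4 − (1/2)·R1: [0, 1/2, -5/2]
R3 ← R3 + (11/10)·R2: [0, 0, -9/5]
R4 ← R4 + (1/10)·R2: [0, 0, -4/5]
R5 ← R5 + (2/5)·R2: [0, 0, 9/5]
R4 ← R4 − (4/9)·R3: [0, 0, 0]
R5 ← R5 + R3: [0, 0, 0]
Echelon form has 3 nonzero rows, so rank(T) = 3.
Each nonzero row contributes one pivot column: 3 pivot columns.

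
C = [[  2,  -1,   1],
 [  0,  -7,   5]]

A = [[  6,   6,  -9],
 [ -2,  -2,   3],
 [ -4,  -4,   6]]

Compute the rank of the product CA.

First compute CA:
[[ 10,  10, -15],
 [ -6,  -6,   9]]
Now row reduce the product.
R2 ← R2 + (3/5)·R1: [0, 0, 0]
1 nonzero row, so rank(CA) = 1.

1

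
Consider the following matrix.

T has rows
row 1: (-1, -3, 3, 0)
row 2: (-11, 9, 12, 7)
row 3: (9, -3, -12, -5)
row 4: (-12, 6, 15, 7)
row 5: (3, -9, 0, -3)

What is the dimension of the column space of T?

2

Row reduce to echelon form.
R2 ← R2 − (11)·R1: [0, 42, -21, 7]
R3 ← R3 + (9)·R1: [0, -30, 15, -5]
R4 ← R4 − (12)·R1: [0, 42, -21, 7]
R5 ← R5 + (3)·R1: [0, -18, 9, -3]
R3 ← R3 + (5/7)·R2: [0, 0, 0, 0]
R4 ← R4 − R2: [0, 0, 0, 0]
R5 ← R5 + (3/7)·R2: [0, 0, 0, 0]
Echelon form has 2 nonzero rows, so rank(T) = 2.
The column space has dimension equal to the rank: 2.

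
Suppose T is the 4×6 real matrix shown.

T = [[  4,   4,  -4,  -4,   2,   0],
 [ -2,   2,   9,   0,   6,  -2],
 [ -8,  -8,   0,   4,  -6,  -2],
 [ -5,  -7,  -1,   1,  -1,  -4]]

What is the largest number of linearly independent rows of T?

Row reduce to echelon form.
R2 ← R2 + (1/2)·R1: [0, 4, 7, -2, 7, -2]
R3 ← R3 + (2)·R1: [0, 0, -8, -4, -2, -2]
R4 ← R4 + (5/4)·R1: [0, -2, -6, -4, 3/2, -4]
R4 ← R4 + (1/2)·R2: [0, 0, -5/2, -5, 5, -5]
R4 ← R4 − (5/16)·R3: [0, 0, 0, -15/4, 45/8, -35/8]
Echelon form has 4 nonzero rows, so rank(T) = 4.
The rank gives the maximum number of linearly independent rows: 4.

4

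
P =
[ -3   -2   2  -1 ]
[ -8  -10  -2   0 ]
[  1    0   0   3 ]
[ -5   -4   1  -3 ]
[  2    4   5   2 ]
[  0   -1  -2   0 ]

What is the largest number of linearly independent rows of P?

Row reduce to echelon form.
R2 ← R2 − (8/3)·R1: [0, -14/3, -22/3, 8/3]
R3 ← R3 + (1/3)·R1: [0, -2/3, 2/3, 8/3]
R4 ← R4 − (5/3)·R1: [0, -2/3, -7/3, -4/3]
R5 ← R5 + (2/3)·R1: [0, 8/3, 19/3, 4/3]
R3 ← R3 − (1/7)·R2: [0, 0, 12/7, 16/7]
R4 ← R4 − (1/7)·R2: [0, 0, -9/7, -12/7]
R5 ← R5 + (4/7)·R2: [0, 0, 15/7, 20/7]
R6 ← R6 − (3/14)·R2: [0, 0, -3/7, -4/7]
R4 ← R4 + (3/4)·R3: [0, 0, 0, 0]
R5 ← R5 − (5/4)·R3: [0, 0, 0, 0]
R6 ← R6 + (1/4)·R3: [0, 0, 0, 0]
Echelon form has 3 nonzero rows, so rank(P) = 3.
The rank gives the maximum number of linearly independent rows: 3.

3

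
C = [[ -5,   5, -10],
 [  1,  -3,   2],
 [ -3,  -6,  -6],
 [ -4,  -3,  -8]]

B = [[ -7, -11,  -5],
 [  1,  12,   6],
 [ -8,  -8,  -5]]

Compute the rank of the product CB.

2

First compute CB:
[[120, 195, 105],
 [-26, -63, -33],
 [ 63,   9,   9],
 [ 89,  72,  42]]
Now row reduce the product.
R2 ← R2 + (13/60)·R1: [0, -83/4, -41/4]
R3 ← R3 − (21/40)·R1: [0, -747/8, -369/8]
R4 ← R4 − (89/120)·R1: [0, -581/8, -287/8]
R3 ← R3 − (9/2)·R2: [0, 0, 0]
R4 ← R4 − (7/2)·R2: [0, 0, 0]
2 nonzero rows, so rank(CB) = 2.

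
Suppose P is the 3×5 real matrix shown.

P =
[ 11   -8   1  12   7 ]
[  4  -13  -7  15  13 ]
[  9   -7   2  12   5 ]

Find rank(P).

Row reduce to echelon form.
R2 ← R2 − (4/11)·R1: [0, -111/11, -81/11, 117/11, 115/11]
R3 ← R3 − (9/11)·R1: [0, -5/11, 13/11, 24/11, -8/11]
R3 ← R3 − (5/111)·R2: [0, 0, 56/37, 63/37, -133/111]
Echelon form has 3 nonzero rows, so rank(P) = 3.

3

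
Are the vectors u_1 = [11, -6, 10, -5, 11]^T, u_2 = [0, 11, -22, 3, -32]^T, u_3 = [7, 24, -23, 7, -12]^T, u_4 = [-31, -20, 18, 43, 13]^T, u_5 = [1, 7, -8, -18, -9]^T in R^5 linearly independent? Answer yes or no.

Form the matrix with these vectors as rows and row reduce.
R3 ← R3 − (7/11)·R1: [0, 306/11, -323/11, 112/11, -19]
R4 ← R4 + (31/11)·R1: [0, -406/11, 508/11, 318/11, 44]
R5 ← R5 − (1/11)·R1: [0, 83/11, -98/11, -193/11, -10]
R3 ← R3 − (306/121)·R2: [0, 0, 289/11, 314/121, 7493/121]
R4 ← R4 + (406/121)·R2: [0, 0, -304/11, 4716/121, -7668/121]
R5 ← R5 − (83/121)·R2: [0, 0, 68/11, -2372/121, 1446/121]
R4 ← R4 + (304/289)·R3: [0, 0, 0, 132580/3179, 5620/3179]
R5 ← R5 − (4/17)·R3: [0, 0, 0, -3780/187, -490/187]
R5 ← R5 + (459/947)·R4: [0, 0, 0, 0, -1670/947]
5 nonzero rows, so the 5 vectors span a space of dimension 5.
Since 5 = 5, the vectors are linearly independent.

yes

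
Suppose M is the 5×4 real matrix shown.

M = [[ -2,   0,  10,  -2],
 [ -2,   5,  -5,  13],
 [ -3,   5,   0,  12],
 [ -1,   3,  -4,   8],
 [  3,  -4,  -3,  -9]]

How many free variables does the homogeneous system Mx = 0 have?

Row reduce to echelon form.
R2 ← R2 − R1: [0, 5, -15, 15]
R3 ← R3 − (3/2)·R1: [0, 5, -15, 15]
R4 ← R4 − (1/2)·R1: [0, 3, -9, 9]
R5 ← R5 + (3/2)·R1: [0, -4, 12, -12]
R3 ← R3 − R2: [0, 0, 0, 0]
R4 ← R4 − (3/5)·R2: [0, 0, 0, 0]
R5 ← R5 + (4/5)·R2: [0, 0, 0, 0]
2 nonzero rows, so rank(M) = 2.
M has 4 columns; by rank–nullity, nullity = 4 − 2 = 2.

2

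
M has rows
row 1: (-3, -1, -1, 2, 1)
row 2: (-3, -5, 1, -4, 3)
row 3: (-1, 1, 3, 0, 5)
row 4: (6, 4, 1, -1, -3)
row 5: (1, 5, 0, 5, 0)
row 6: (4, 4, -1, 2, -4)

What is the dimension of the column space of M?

Row reduce to echelon form.
R2 ← R2 − R1: [0, -4, 2, -6, 2]
R3 ← R3 − (1/3)·R1: [0, 4/3, 10/3, -2/3, 14/3]
R4 ← R4 + (2)·R1: [0, 2, -1, 3, -1]
R5 ← R5 + (1/3)·R1: [0, 14/3, -1/3, 17/3, 1/3]
R6 ← R6 + (4/3)·R1: [0, 8/3, -7/3, 14/3, -8/3]
R3 ← R3 + (1/3)·R2: [0, 0, 4, -8/3, 16/3]
R4 ← R4 + (1/2)·R2: [0, 0, 0, 0, 0]
R5 ← R5 + (7/6)·R2: [0, 0, 2, -4/3, 8/3]
R6 ← R6 + (2/3)·R2: [0, 0, -1, 2/3, -4/3]
R5 ← R5 − (1/2)·R3: [0, 0, 0, 0, 0]
R6 ← R6 + (1/4)·R3: [0, 0, 0, 0, 0]
Echelon form has 3 nonzero rows, so rank(M) = 3.
The column space has dimension equal to the rank: 3.

3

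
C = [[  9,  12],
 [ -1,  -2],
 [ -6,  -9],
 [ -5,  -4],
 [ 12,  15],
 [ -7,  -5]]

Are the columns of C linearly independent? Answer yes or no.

Row reduce C to echelon form.
R2 ← R2 + (1/9)·R1: [0, -2/3]
R3 ← R3 + (2/3)·R1: [0, -1]
R4 ← R4 + (5/9)·R1: [0, 8/3]
R5 ← R5 − (4/3)·R1: [0, -1]
R6 ← R6 + (7/9)·R1: [0, 13/3]
R3 ← R3 − (3/2)·R2: [0, 0]
R4 ← R4 + (4)·R2: [0, 0]
R5 ← R5 − (3/2)·R2: [0, 0]
R6 ← R6 + (13/2)·R2: [0, 0]
2 pivots among 2 columns.
Every column is a pivot column, so the columns are linearly independent.

yes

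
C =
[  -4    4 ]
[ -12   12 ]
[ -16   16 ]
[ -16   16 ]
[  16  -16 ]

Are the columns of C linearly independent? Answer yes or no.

Row reduce C to echelon form.
R2 ← R2 − (3)·R1: [0, 0]
R3 ← R3 − (4)·R1: [0, 0]
R4 ← R4 − (4)·R1: [0, 0]
R5 ← R5 + (4)·R1: [0, 0]
1 pivot among 2 columns.
Only 1 < 2 pivot columns, so the columns are linearly dependent.

no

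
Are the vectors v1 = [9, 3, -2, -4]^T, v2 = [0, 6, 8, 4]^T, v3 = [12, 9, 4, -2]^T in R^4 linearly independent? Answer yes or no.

Form the matrix with these vectors as rows and row reduce.
R3 ← R3 − (4/3)·R1: [0, 5, 20/3, 10/3]
R3 ← R3 − (5/6)·R2: [0, 0, 0, 0]
2 nonzero rows, so the 3 vectors span a space of dimension 2.
Since 2 < 3, the vectors are linearly dependent.

no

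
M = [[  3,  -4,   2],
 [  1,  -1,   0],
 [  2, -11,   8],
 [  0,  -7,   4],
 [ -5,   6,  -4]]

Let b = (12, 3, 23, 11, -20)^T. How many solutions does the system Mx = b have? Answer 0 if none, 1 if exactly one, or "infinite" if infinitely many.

1

Row reduce the augmented matrix [M | b].
R2 ← R2 − (1/3)·R1: [0, 1/3, -2/3, -1]
R3 ← R3 − (2/3)·R1: [0, -25/3, 20/3, 15]
R5 ← R5 + (5/3)·R1: [0, -2/3, -2/3, 0]
R3 ← R3 + (25)·R2: [0, 0, -10, -10]
R4 ← R4 + (21)·R2: [0, 0, -10, -10]
R5 ← R5 + (2)·R2: [0, 0, -2, -2]
R4 ← R4 − R3: [0, 0, 0, 0]
R5 ← R5 − (1/5)·R3: [0, 0, 0, 0]
The echelon form has 3 nonzero rows, and every pivot lies in the first 3 columns, so rank(M) = rank([M|b]) = 3.
The system is consistent.
rank = 3 = number of unknowns, so the solution is unique.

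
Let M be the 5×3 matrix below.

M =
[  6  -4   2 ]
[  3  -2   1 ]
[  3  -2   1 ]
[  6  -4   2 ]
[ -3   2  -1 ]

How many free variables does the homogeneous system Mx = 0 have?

2

Row reduce to echelon form.
R2 ← R2 − (1/2)·R1: [0, 0, 0]
R3 ← R3 − (1/2)·R1: [0, 0, 0]
R4 ← R4 − R1: [0, 0, 0]
R5 ← R5 + (1/2)·R1: [0, 0, 0]
1 nonzero row, so rank(M) = 1.
M has 3 columns; by rank–nullity, nullity = 3 − 1 = 2.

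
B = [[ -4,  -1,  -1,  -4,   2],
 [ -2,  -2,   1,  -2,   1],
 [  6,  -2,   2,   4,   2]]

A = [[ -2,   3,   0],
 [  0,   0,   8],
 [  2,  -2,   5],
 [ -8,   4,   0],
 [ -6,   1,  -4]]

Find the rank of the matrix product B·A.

3

First compute BA:
[[ 26, -24, -21],
 [ 16, -15, -15],
 [-52,  32, -14]]
Now row reduce the product.
R2 ← R2 − (8/13)·R1: [0, -3/13, -27/13]
R3 ← R3 + (2)·R1: [0, -16, -56]
R3 ← R3 − (208/3)·R2: [0, 0, 88]
3 nonzero rows, so rank(BA) = 3.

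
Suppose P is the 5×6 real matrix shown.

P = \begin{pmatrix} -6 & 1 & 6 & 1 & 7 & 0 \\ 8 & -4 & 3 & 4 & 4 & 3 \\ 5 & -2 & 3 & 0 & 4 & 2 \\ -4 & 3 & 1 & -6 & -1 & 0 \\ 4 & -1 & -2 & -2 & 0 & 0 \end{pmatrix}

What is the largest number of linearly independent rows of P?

Row reduce to echelon form.
R2 ← R2 + (4/3)·R1: [0, -8/3, 11, 16/3, 40/3, 3]
R3 ← R3 + (5/6)·R1: [0, -7/6, 8, 5/6, 59/6, 2]
R4 ← R4 − (2/3)·R1: [0, 7/3, -3, -20/3, -17/3, 0]
R5 ← R5 + (2/3)·R1: [0, -1/3, 2, -4/3, 14/3, 0]
R3 ← R3 − (7/16)·R2: [0, 0, 51/16, -3/2, 4, 11/16]
R4 ← R4 + (7/8)·R2: [0, 0, 53/8, -2, 6, 21/8]
R5 ← R5 − (1/8)·R2: [0, 0, 5/8, -2, 3, -3/8]
R4 ← R4 − (106/51)·R3: [0, 0, 0, 19/17, -118/51, 61/51]
R5 ← R5 − (10/51)·R3: [0, 0, 0, -29/17, 113/51, -26/51]
R5 ← R5 + (29/19)·R4: [0, 0, 0, 0, -25/19, 25/19]
Echelon form has 5 nonzero rows, so rank(P) = 5.
The rank gives the maximum number of linearly independent rows: 5.

5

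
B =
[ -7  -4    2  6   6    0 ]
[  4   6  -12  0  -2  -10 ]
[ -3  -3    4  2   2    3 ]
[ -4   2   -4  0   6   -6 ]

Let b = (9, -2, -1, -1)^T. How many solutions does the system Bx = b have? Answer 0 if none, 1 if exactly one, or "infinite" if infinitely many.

0

Row reduce the augmented matrix [B | b].
R2 ← R2 + (4/7)·R1: [0, 26/7, -76/7, 24/7, 10/7, -10, 22/7]
R3 ← R3 − (3/7)·R1: [0, -9/7, 22/7, -4/7, -4/7, 3, -34/7]
R4 ← R4 − (4/7)·R1: [0, 30/7, -36/7, -24/7, 18/7, -6, -43/7]
R3 ← R3 + (9/26)·R2: [0, 0, -8/13, 8/13, -1/13, -6/13, -49/13]
R4 ← R4 − (15/13)·R2: [0, 0, 96/13, -96/13, 12/13, 72/13, -127/13]
R4 ← R4 + (12)·R3: [0, 0, 0, 0, 0, 0, -55]
The echelon form has 4 nonzero rows; the last pivot sits in the augmented column, so rank(B) = 3 but rank([B|b]) = 4.
Since the ranks differ, the system is inconsistent.
It has no solutions.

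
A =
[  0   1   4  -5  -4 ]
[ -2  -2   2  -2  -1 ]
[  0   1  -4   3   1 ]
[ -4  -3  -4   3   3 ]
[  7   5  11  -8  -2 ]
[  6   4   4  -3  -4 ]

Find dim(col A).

5

Row reduce to echelon form.
Swap R1 ↔ R2
R4 ← R4 − (2)·R1: [0, 1, -8, 7, 5]
R5 ← R5 + (7/2)·R1: [0, -2, 18, -15, -11/2]
R6 ← R6 + (3)·R1: [0, -2, 10, -9, -7]
R3 ← R3 − R2: [0, 0, -8, 8, 5]
R4 ← R4 − R2: [0, 0, -12, 12, 9]
R5 ← R5 + (2)·R2: [0, 0, 26, -25, -27/2]
R6 ← R6 + (2)·R2: [0, 0, 18, -19, -15]
R4 ← R4 − (3/2)·R3: [0, 0, 0, 0, 3/2]
R5 ← R5 + (13/4)·R3: [0, 0, 0, 1, 11/4]
R6 ← R6 + (9/4)·R3: [0, 0, 0, -1, -15/4]
Swap R4 ↔ R5
R6 ← R6 + R4: [0, 0, 0, 0, -1]
R6 ← R6 + (2/3)·R5: [0, 0, 0, 0, 0]
Echelon form has 5 nonzero rows, so rank(A) = 5.
The column space has dimension equal to the rank: 5.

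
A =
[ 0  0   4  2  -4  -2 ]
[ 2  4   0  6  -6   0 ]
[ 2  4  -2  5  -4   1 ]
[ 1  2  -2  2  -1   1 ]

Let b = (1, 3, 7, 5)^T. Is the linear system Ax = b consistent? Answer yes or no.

no

Row reduce the augmented matrix [A | b].
Swap R1 ↔ R2
R3 ← R3 − R1: [0, 0, -2, -1, 2, 1, 4]
R4 ← R4 − (1/2)·R1: [0, 0, -2, -1, 2, 1, 7/2]
R3 ← R3 + (1/2)·R2: [0, 0, 0, 0, 0, 0, 9/2]
R4 ← R4 + (1/2)·R2: [0, 0, 0, 0, 0, 0, 4]
R4 ← R4 − (8/9)·R3: [0, 0, 0, 0, 0, 0, 0]
The echelon form has 3 nonzero rows; the last pivot sits in the augmented column, so rank(A) = 2 but rank([A|b]) = 3.
Since the ranks differ, the system is inconsistent.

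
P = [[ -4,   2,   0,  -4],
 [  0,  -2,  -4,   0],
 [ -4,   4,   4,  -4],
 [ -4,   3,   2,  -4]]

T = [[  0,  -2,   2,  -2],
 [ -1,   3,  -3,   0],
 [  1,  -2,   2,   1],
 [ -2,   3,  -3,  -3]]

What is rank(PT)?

2

First compute PT:
[[  6,   2,  -2,  20],
 [ -2,   2,  -2,  -4],
 [  8,   0,   0,  24],
 [  7,   1,  -1,  22]]
Now row reduce the product.
R2 ← R2 + (1/3)·R1: [0, 8/3, -8/3, 8/3]
R3 ← R3 − (4/3)·R1: [0, -8/3, 8/3, -8/3]
R4 ← R4 − (7/6)·R1: [0, -4/3, 4/3, -4/3]
R3 ← R3 + R2: [0, 0, 0, 0]
R4 ← R4 + (1/2)·R2: [0, 0, 0, 0]
2 nonzero rows, so rank(PT) = 2.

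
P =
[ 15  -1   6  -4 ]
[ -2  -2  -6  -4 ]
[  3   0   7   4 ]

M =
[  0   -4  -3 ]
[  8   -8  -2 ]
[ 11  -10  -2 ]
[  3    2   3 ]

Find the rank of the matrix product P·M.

2

First compute PM:
[[ 46, -120, -67],
 [-94,  76,  10],
 [ 89, -74, -11]]
Now row reduce the product.
R2 ← R2 + (47/23)·R1: [0, -3892/23, -2919/23]
R3 ← R3 − (89/46)·R1: [0, 3638/23, 5457/46]
R3 ← R3 + (1819/1946)·R2: [0, 0, 0]
2 nonzero rows, so rank(PM) = 2.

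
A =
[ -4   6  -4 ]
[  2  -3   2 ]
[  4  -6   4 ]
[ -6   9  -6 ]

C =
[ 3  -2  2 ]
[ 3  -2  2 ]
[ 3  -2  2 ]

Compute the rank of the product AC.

First compute AC:
[[ -6,   4,  -4],
 [  3,  -2,   2],
 [  6,  -4,   4],
 [ -9,   6,  -6]]
Now row reduce the product.
R2 ← R2 + (1/2)·R1: [0, 0, 0]
R3 ← R3 + R1: [0, 0, 0]
R4 ← R4 − (3/2)·R1: [0, 0, 0]
1 nonzero row, so rank(AC) = 1.

1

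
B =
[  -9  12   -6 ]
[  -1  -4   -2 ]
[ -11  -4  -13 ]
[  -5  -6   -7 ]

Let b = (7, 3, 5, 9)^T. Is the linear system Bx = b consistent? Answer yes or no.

no

Row reduce the augmented matrix [B | b].
R2 ← R2 − (1/9)·R1: [0, -16/3, -4/3, 20/9]
R3 ← R3 − (11/9)·R1: [0, -56/3, -17/3, -32/9]
R4 ← R4 − (5/9)·R1: [0, -38/3, -11/3, 46/9]
R3 ← R3 − (7/2)·R2: [0, 0, -1, -34/3]
R4 ← R4 − (19/8)·R2: [0, 0, -1/2, -1/6]
R4 ← R4 − (1/2)·R3: [0, 0, 0, 11/2]
The echelon form has 4 nonzero rows; the last pivot sits in the augmented column, so rank(B) = 3 but rank([B|b]) = 4.
Since the ranks differ, the system is inconsistent.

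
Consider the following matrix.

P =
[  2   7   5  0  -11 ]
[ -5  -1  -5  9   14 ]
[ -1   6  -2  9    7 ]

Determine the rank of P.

Row reduce to echelon form.
R2 ← R2 + (5/2)·R1: [0, 33/2, 15/2, 9, -27/2]
R3 ← R3 + (1/2)·R1: [0, 19/2, 1/2, 9, 3/2]
R3 ← R3 − (19/33)·R2: [0, 0, -42/11, 42/11, 102/11]
Echelon form has 3 nonzero rows, so rank(P) = 3.

3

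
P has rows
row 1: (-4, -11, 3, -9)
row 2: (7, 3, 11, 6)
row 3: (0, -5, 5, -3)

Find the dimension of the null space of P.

Row reduce to echelon form.
R2 ← R2 + (7/4)·R1: [0, -65/4, 65/4, -39/4]
R3 ← R3 − (4/13)·R2: [0, 0, 0, 0]
2 nonzero rows, so rank(P) = 2.
P has 4 columns; by rank–nullity, nullity = 4 − 2 = 2.

2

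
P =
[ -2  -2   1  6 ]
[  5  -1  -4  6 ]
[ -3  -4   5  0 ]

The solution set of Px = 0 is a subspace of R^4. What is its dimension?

1

Row reduce to echelon form.
R2 ← R2 + (5/2)·R1: [0, -6, -3/2, 21]
R3 ← R3 − (3/2)·R1: [0, -1, 7/2, -9]
R3 ← R3 − (1/6)·R2: [0, 0, 15/4, -25/2]
3 nonzero rows, so rank(P) = 3.
P has 4 columns; by rank–nullity, nullity = 4 − 3 = 1.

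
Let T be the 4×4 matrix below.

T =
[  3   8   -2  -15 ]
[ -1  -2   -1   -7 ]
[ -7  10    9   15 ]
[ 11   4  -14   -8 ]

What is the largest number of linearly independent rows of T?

Row reduce to echelon form.
R2 ← R2 + (1/3)·R1: [0, 2/3, -5/3, -12]
R3 ← R3 + (7/3)·R1: [0, 86/3, 13/3, -20]
R4 ← R4 − (11/3)·R1: [0, -76/3, -20/3, 47]
R3 ← R3 − (43)·R2: [0, 0, 76, 496]
R4 ← R4 + (38)·R2: [0, 0, -70, -409]
R4 ← R4 + (35/38)·R3: [0, 0, 0, 909/19]
Echelon form has 4 nonzero rows, so rank(T) = 4.
The rank gives the maximum number of linearly independent rows: 4.

4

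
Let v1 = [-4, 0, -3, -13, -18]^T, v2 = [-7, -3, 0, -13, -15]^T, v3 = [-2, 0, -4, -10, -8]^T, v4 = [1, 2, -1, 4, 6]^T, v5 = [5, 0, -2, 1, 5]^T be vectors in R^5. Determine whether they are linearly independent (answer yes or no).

no

Form the matrix with these vectors as rows and row reduce.
R2 ← R2 − (7/4)·R1: [0, -3, 21/4, 39/4, 33/2]
R3 ← R3 − (1/2)·R1: [0, 0, -5/2, -7/2, 1]
R4 ← R4 + (1/4)·R1: [0, 2, -7/4, 3/4, 3/2]
R5 ← R5 + (5/4)·R1: [0, 0, -23/4, -61/4, -35/2]
R4 ← R4 + (2/3)·R2: [0, 0, 7/4, 29/4, 25/2]
R4 ← R4 + (7/10)·R3: [0, 0, 0, 24/5, 66/5]
R5 ← R5 − (23/10)·R3: [0, 0, 0, -36/5, -99/5]
R5 ← R5 + (3/2)·R4: [0, 0, 0, 0, 0]
4 nonzero rows, so the 5 vectors span a space of dimension 4.
Since 4 < 5, the vectors are linearly dependent.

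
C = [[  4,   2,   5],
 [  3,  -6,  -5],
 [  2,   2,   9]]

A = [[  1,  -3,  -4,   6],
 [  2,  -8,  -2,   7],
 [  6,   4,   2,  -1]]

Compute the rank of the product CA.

3

First compute CA:
[[ 38,  -8, -10,  33],
 [-39,  19, -10, -19],
 [ 60,  14,   6,  17]]
Now row reduce the product.
R2 ← R2 + (39/38)·R1: [0, 205/19, -385/19, 565/38]
R3 ← R3 − (30/19)·R1: [0, 506/19, 414/19, -667/19]
R3 ← R3 − (506/205)·R2: [0, 0, 2944/41, -2944/41]
3 nonzero rows, so rank(CA) = 3.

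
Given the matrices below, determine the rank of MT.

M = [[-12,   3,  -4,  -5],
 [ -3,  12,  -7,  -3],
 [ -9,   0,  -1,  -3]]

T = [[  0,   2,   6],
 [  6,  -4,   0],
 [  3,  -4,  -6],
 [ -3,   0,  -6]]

2

First compute MT:
[[ 21, -20, -18],
 [ 60, -26,  42],
 [  6, -14, -30]]
Now row reduce the product.
R2 ← R2 − (20/7)·R1: [0, 218/7, 654/7]
R3 ← R3 − (2/7)·R1: [0, -58/7, -174/7]
R3 ← R3 + (29/109)·R2: [0, 0, 0]
2 nonzero rows, so rank(MT) = 2.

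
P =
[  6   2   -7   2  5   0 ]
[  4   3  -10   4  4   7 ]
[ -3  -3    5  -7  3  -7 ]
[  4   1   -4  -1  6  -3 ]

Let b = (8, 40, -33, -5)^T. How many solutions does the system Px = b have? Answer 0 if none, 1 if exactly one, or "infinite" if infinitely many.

Row reduce the augmented matrix [P | b].
R2 ← R2 − (2/3)·R1: [0, 5/3, -16/3, 8/3, 2/3, 7, 104/3]
R3 ← R3 + (1/2)·R1: [0, -2, 3/2, -6, 11/2, -7, -29]
R4 ← R4 − (2/3)·R1: [0, -1/3, 2/3, -7/3, 8/3, -3, -31/3]
R3 ← R3 + (6/5)·R2: [0, 0, -49/10, -14/5, 63/10, 7/5, 63/5]
R4 ← R4 + (1/5)·R2: [0, 0, -2/5, -9/5, 14/5, -8/5, -17/5]
R4 ← R4 − (4/49)·R3: [0, 0, 0, -11/7, 16/7, -12/7, -31/7]
The echelon form has 4 nonzero rows, and every pivot lies in the first 6 columns, so rank(P) = rank([P|b]) = 4.
The system is consistent.
rank = 4 < 6 unknowns, so there are infinitely many solutions.

infinite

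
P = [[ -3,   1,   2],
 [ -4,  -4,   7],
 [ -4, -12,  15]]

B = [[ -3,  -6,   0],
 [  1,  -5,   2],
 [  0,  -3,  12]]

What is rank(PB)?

First compute PB:
[[ 10,   7,  26],
 [  8,  23,  76],
 [  0,  39, 156]]
Now row reduce the product.
R2 ← R2 − (4/5)·R1: [0, 87/5, 276/5]
R3 ← R3 − (65/29)·R2: [0, 0, 936/29]
3 nonzero rows, so rank(PB) = 3.

3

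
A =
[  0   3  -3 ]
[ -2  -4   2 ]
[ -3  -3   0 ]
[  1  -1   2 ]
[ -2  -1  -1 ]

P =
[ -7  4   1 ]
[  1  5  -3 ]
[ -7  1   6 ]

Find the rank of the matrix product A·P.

First compute AP:
[[ 24,  12, -27],
 [ -4, -26,  22],
 [ 18, -27,   6],
 [-22,   1,  16],
 [ 20, -14,  -5]]
Now row reduce the product.
R2 ← R2 + (1/6)·R1: [0, -24, 35/2]
R3 ← R3 − (3/4)·R1: [0, -36, 105/4]
R4 ← R4 + (11/12)·R1: [0, 12, -35/4]
R5 ← R5 − (5/6)·R1: [0, -24, 35/2]
R3 ← R3 − (3/2)·R2: [0, 0, 0]
R4 ← R4 + (1/2)·R2: [0, 0, 0]
R5 ← R5 − R2: [0, 0, 0]
2 nonzero rows, so rank(AP) = 2.

2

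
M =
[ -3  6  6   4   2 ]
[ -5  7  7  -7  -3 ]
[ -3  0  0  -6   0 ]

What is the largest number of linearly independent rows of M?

Row reduce to echelon form.
R2 ← R2 − (5/3)·R1: [0, -3, -3, -41/3, -19/3]
R3 ← R3 − R1: [0, -6, -6, -10, -2]
R3 ← R3 − (2)·R2: [0, 0, 0, 52/3, 32/3]
Echelon form has 3 nonzero rows, so rank(M) = 3.
The rank gives the maximum number of linearly independent rows: 3.

3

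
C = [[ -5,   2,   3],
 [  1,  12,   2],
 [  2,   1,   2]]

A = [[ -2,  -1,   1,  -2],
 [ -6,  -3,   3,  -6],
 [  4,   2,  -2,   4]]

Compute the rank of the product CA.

1

First compute CA:
[[ 10,   5,  -5,  10],
 [-66, -33,  33, -66],
 [ -2,  -1,   1,  -2]]
Now row reduce the product.
R2 ← R2 + (33/5)·R1: [0, 0, 0, 0]
R3 ← R3 + (1/5)·R1: [0, 0, 0, 0]
1 nonzero row, so rank(CA) = 1.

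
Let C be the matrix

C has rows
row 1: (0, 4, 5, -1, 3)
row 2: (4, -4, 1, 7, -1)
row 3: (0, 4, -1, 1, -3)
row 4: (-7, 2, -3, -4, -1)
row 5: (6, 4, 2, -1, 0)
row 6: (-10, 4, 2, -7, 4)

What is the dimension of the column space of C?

4

Row reduce to echelon form.
Swap R1 ↔ R2
R4 ← R4 + (7/4)·R1: [0, -5, -5/4, 33/4, -11/4]
R5 ← R5 − (3/2)·R1: [0, 10, 1/2, -23/2, 3/2]
R6 ← R6 + (5/2)·R1: [0, -6, 9/2, 21/2, 3/2]
R3 ← R3 − R2: [0, 0, -6, 2, -6]
R4 ← R4 + (5/4)·R2: [0, 0, 5, 7, 1]
R5 ← R5 − (5/2)·R2: [0, 0, -12, -9, -6]
R6 ← R6 + (3/2)·R2: [0, 0, 12, 9, 6]
R4 ← R4 + (5/6)·R3: [0, 0, 0, 26/3, -4]
R5 ← R5 − (2)·R3: [0, 0, 0, -13, 6]
R6 ← R6 + (2)·R3: [0, 0, 0, 13, -6]
R5 ← R5 + (3/2)·R4: [0, 0, 0, 0, 0]
R6 ← R6 − (3/2)·R4: [0, 0, 0, 0, 0]
Echelon form has 4 nonzero rows, so rank(C) = 4.
The column space has dimension equal to the rank: 4.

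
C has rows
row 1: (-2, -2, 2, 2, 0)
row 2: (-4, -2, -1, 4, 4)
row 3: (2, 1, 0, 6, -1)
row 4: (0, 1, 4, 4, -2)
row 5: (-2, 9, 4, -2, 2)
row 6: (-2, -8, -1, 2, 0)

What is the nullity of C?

Row reduce to echelon form.
R2 ← R2 − (2)·R1: [0, 2, -5, 0, 4]
R3 ← R3 + R1: [0, -1, 2, 8, -1]
R5 ← R5 − R1: [0, 11, 2, -4, 2]
R6 ← R6 − R1: [0, -6, -3, 0, 0]
R3 ← R3 + (1/2)·R2: [0, 0, -1/2, 8, 1]
R4 ← R4 − (1/2)·R2: [0, 0, 13/2, 4, -4]
R5 ← R5 − (11/2)·R2: [0, 0, 59/2, -4, -20]
R6 ← R6 + (3)·R2: [0, 0, -18, 0, 12]
R4 ← R4 + (13)·R3: [0, 0, 0, 108, 9]
R5 ← R5 + (59)·R3: [0, 0, 0, 468, 39]
R6 ← R6 − (36)·R3: [0, 0, 0, -288, -24]
R5 ← R5 − (13/3)·R4: [0, 0, 0, 0, 0]
R6 ← R6 + (8/3)·R4: [0, 0, 0, 0, 0]
4 nonzero rows, so rank(C) = 4.
C has 5 columns; by rank–nullity, nullity = 5 − 4 = 1.

1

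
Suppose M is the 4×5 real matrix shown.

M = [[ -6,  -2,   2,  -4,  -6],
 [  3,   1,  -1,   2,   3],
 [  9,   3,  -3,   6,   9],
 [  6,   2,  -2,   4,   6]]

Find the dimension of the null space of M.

Row reduce to echelon form.
R2 ← R2 + (1/2)·R1: [0, 0, 0, 0, 0]
R3 ← R3 + (3/2)·R1: [0, 0, 0, 0, 0]
R4 ← R4 + R1: [0, 0, 0, 0, 0]
1 nonzero row, so rank(M) = 1.
M has 5 columns; by rank–nullity, nullity = 5 − 1 = 4.

4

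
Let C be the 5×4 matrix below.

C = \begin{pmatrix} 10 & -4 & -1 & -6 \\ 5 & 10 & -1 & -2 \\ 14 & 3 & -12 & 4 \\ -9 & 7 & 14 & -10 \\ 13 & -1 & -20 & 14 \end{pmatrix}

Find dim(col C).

Row reduce to echelon form.
R2 ← R2 − (1/2)·R1: [0, 12, -1/2, 1]
R3 ← R3 − (7/5)·R1: [0, 43/5, -53/5, 62/5]
R4 ← R4 + (9/10)·R1: [0, 17/5, 131/10, -77/5]
R5 ← R5 − (13/10)·R1: [0, 21/5, -187/10, 109/5]
R3 ← R3 − (43/60)·R2: [0, 0, -1229/120, 701/60]
R4 ← R4 − (17/60)·R2: [0, 0, 1589/120, -941/60]
R5 ← R5 − (7/20)·R2: [0, 0, -741/40, 429/20]
R4 ← R4 + (1589/1229)·R3: [0, 0, 0, -710/1229]
R5 ← R5 − (2223/1229)·R3: [0, 0, 0, 390/1229]
R5 ← R5 + (39/71)·R4: [0, 0, 0, 0]
Echelon form has 4 nonzero rows, so rank(C) = 4.
The column space has dimension equal to the rank: 4.

4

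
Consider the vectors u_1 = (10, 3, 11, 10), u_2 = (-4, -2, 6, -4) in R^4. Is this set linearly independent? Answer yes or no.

Form the matrix with these vectors as rows and row reduce.
R2 ← R2 + (2/5)·R1: [0, -4/5, 52/5, 0]
2 nonzero rows, so the 2 vectors span a space of dimension 2.
Since 2 = 2, the vectors are linearly independent.

yes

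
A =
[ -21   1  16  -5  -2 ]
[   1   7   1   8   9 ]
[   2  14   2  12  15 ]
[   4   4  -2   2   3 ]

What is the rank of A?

3

Row reduce to echelon form.
R2 ← R2 + (1/21)·R1: [0, 148/21, 37/21, 163/21, 187/21]
R3 ← R3 + (2/21)·R1: [0, 296/21, 74/21, 242/21, 311/21]
R4 ← R4 + (4/21)·R1: [0, 88/21, 22/21, 22/21, 55/21]
R3 ← R3 − (2)·R2: [0, 0, 0, -4, -3]
R4 ← R4 − (22/37)·R2: [0, 0, 0, -132/37, -99/37]
R4 ← R4 − (33/37)·R3: [0, 0, 0, 0, 0]
Echelon form has 3 nonzero rows, so rank(A) = 3.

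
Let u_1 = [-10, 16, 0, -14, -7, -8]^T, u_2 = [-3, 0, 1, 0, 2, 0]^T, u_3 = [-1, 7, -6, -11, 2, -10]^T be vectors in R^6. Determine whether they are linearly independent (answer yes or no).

yes

Form the matrix with these vectors as rows and row reduce.
R2 ← R2 − (3/10)·R1: [0, -24/5, 1, 21/5, 41/10, 12/5]
R3 ← R3 − (1/10)·R1: [0, 27/5, -6, -48/5, 27/10, -46/5]
R3 ← R3 + (9/8)·R2: [0, 0, -39/8, -39/8, 117/16, -13/2]
3 nonzero rows, so the 3 vectors span a space of dimension 3.
Since 3 = 3, the vectors are linearly independent.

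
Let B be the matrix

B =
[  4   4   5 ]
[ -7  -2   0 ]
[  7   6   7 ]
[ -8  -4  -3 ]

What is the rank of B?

2

Row reduce to echelon form.
R2 ← R2 + (7/4)·R1: [0, 5, 35/4]
R3 ← R3 − (7/4)·R1: [0, -1, -7/4]
R4 ← R4 + (2)·R1: [0, 4, 7]
R3 ← R3 + (1/5)·R2: [0, 0, 0]
R4 ← R4 − (4/5)·R2: [0, 0, 0]
Echelon form has 2 nonzero rows, so rank(B) = 2.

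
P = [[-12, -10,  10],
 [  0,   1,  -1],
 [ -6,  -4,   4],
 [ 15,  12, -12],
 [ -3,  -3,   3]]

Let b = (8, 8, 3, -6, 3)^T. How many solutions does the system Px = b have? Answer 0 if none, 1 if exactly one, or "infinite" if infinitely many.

0

Row reduce the augmented matrix [P | b].
R3 ← R3 − (1/2)·R1: [0, 1, -1, -1]
R4 ← R4 + (5/4)·R1: [0, -1/2, 1/2, 4]
R5 ← R5 − (1/4)·R1: [0, -1/2, 1/2, 1]
R3 ← R3 − R2: [0, 0, 0, -9]
R4 ← R4 + (1/2)·R2: [0, 0, 0, 8]
R5 ← R5 + (1/2)·R2: [0, 0, 0, 5]
R4 ← R4 + (8/9)·R3: [0, 0, 0, 0]
R5 ← R5 + (5/9)·R3: [0, 0, 0, 0]
The echelon form has 3 nonzero rows; the last pivot sits in the augmented column, so rank(P) = 2 but rank([P|b]) = 3.
Since the ranks differ, the system is inconsistent.
It has no solutions.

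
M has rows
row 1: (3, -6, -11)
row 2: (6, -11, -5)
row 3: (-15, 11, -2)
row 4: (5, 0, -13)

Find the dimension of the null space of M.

Row reduce to echelon form.
R2 ← R2 − (2)·R1: [0, 1, 17]
R3 ← R3 + (5)·R1: [0, -19, -57]
R4 ← R4 − (5/3)·R1: [0, 10, 16/3]
R3 ← R3 + (19)·R2: [0, 0, 266]
R4 ← R4 − (10)·R2: [0, 0, -494/3]
R4 ← R4 + (13/21)·R3: [0, 0, 0]
3 nonzero rows, so rank(M) = 3.
M has 3 columns; by rank–nullity, nullity = 3 − 3 = 0.

0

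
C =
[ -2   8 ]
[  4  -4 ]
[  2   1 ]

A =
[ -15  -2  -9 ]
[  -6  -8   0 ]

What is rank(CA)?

First compute CA:
[[-18, -60,  18],
 [-36,  24, -36],
 [-36, -12, -18]]
Now row reduce the product.
R2 ← R2 − (2)·R1: [0, 144, -72]
R3 ← R3 − (2)·R1: [0, 108, -54]
R3 ← R3 − (3/4)·R2: [0, 0, 0]
2 nonzero rows, so rank(CA) = 2.

2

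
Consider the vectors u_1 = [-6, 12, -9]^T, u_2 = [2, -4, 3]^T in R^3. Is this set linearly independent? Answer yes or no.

no

Form the matrix with these vectors as rows and row reduce.
R2 ← R2 + (1/3)·R1: [0, 0, 0]
1 nonzero row, so the 2 vectors span a space of dimension 1.
Since 1 < 2, the vectors are linearly dependent.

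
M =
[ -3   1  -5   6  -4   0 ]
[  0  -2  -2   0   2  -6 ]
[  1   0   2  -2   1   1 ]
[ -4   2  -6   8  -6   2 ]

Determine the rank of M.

2

Row reduce to echelon form.
R3 ← R3 + (1/3)·R1: [0, 1/3, 1/3, 0, -1/3, 1]
R4 ← R4 − (4/3)·R1: [0, 2/3, 2/3, 0, -2/3, 2]
R3 ← R3 + (1/6)·R2: [0, 0, 0, 0, 0, 0]
R4 ← R4 + (1/3)·R2: [0, 0, 0, 0, 0, 0]
Echelon form has 2 nonzero rows, so rank(M) = 2.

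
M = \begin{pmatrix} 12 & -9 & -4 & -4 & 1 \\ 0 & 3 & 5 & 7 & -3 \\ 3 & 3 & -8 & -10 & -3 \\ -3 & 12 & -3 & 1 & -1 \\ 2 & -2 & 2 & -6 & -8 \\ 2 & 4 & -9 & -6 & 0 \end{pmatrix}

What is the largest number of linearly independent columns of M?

Row reduce to echelon form.
R3 ← R3 − (1/4)·R1: [0, 21/4, -7, -9, -13/4]
R4 ← R4 + (1/4)·R1: [0, 39/4, -4, 0, -3/4]
R5 ← R5 − (1/6)·R1: [0, -1/2, 8/3, -16/3, -49/6]
R6 ← R6 − (1/6)·R1: [0, 11/2, -25/3, -16/3, -1/6]
R3 ← R3 − (7/4)·R2: [0, 0, -63/4, -85/4, 2]
R4 ← R4 − (13/4)·R2: [0, 0, -81/4, -91/4, 9]
R5 ← R5 + (1/6)·R2: [0, 0, 7/2, -25/6, -26/3]
R6 ← R6 − (11/6)·R2: [0, 0, -35/2, -109/6, 16/3]
R4 ← R4 − (9/7)·R3: [0, 0, 0, 32/7, 45/7]
R5 ← R5 + (2/9)·R3: [0, 0, 0, -80/9, -74/9]
R6 ← R6 − (10/9)·R3: [0, 0, 0, 49/9, 28/9]
R5 ← R5 + (35/18)·R4: [0, 0, 0, 0, 77/18]
R6 ← R6 − (343/288)·R4: [0, 0, 0, 0, -1309/288]
R6 ← R6 + (17/16)·R5: [0, 0, 0, 0, 0]
Echelon form has 5 nonzero rows, so rank(M) = 5.
The rank gives the maximum number of linearly independent columns: 5.

5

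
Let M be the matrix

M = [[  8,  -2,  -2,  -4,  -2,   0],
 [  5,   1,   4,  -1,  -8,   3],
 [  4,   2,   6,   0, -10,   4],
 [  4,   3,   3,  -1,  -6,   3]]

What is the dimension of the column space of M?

3

Row reduce to echelon form.
R2 ← R2 − (5/8)·R1: [0, 9/4, 21/4, 3/2, -27/4, 3]
R3 ← R3 − (1/2)·R1: [0, 3, 7, 2, -9, 4]
R4 ← R4 − (1/2)·R1: [0, 4, 4, 1, -5, 3]
R3 ← R3 − (4/3)·R2: [0, 0, 0, 0, 0, 0]
R4 ← R4 − (16/9)·R2: [0, 0, -16/3, -5/3, 7, -7/3]
Swap R3 ↔ R4
Echelon form has 3 nonzero rows, so rank(M) = 3.
The column space has dimension equal to the rank: 3.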